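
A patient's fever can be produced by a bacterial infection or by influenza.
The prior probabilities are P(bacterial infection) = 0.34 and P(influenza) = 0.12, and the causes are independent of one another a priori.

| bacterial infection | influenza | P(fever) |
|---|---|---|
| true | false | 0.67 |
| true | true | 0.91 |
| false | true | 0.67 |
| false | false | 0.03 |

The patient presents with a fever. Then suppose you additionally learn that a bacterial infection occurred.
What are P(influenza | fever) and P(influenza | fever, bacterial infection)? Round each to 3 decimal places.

By total probability over the 4 (bacterial infection, influenza) configurations:
  P(fever) = 0.03*0.66*0.88 + 0.67*0.66*0.12 + 0.67*0.34*0.88 + 0.91*0.34*0.12
        = 0.017424 + 0.053064 + 0.200464 + 0.037128 = 0.308080
The terms with influenza present sum to 0.090192, so
  P(influenza | fever) = 0.090192 / 0.308080 ≈ 0.293

With the extra evidence:
Sum P(fever|·) weighted by the priors over both values of influenza:
  P(fever | bacterial infection) = 0.67·0.88 + 0.91·0.12
        = 0.589600 + 0.109200 = 0.698800
The terms with influenza present sum to 0.109200, so
  P(influenza | fever, bacterial infection) = 0.109200 / 0.698800 ≈ 0.156
Conditioning on bacterial infection lowers the posterior on influenza: the classic explaining-away effect in a common-effect structure.

P(influenza | fever) ≈ 0.293; P(influenza | fever, bacterial infection) ≈ 0.156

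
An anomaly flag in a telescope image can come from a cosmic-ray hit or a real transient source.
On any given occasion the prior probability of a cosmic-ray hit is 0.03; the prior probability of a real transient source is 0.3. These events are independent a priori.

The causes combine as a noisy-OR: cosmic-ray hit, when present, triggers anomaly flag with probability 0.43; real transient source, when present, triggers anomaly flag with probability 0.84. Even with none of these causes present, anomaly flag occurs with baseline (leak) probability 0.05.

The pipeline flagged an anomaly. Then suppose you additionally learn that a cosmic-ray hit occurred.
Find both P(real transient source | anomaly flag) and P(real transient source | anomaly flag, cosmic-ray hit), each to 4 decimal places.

P(real transient source | anomaly flag) ≈ 0.8540; P(real transient source | anomaly flag, cosmic-ray hit) ≈ 0.4606

Under noisy-OR, P(anomaly flag | causes) = 1 − (1−0.05)·∏(1−qᵢ) over the active causes.
Numerator (weight on configurations with real transient source): 0.246768 + 0.008220 = 0.254988
The normalizing constant is 0.05*0.97*0.7 + 0.848*0.97*0.3 + 0.4585*0.03*0.7 + 0.91336*0.03*0.3 = 0.298566
P(real transient source | anomaly flag) = 0.254988/0.298566 ≈ 0.8540

With the extra evidence:
Weight on real transient source=true, given the evidence: 0.91336·0.3 = 0.274008
Normalizer over all consistent configurations: 0.4585·0.7 + 0.91336·0.3 = 0.594958
P(real transient source | anomaly flag, cosmic-ray hit) = 0.274008/0.594958 ≈ 0.4606
This is intercausal reasoning (explaining away): once cosmic-ray hit accounts for the anomaly flag, real transient source becomes less likely.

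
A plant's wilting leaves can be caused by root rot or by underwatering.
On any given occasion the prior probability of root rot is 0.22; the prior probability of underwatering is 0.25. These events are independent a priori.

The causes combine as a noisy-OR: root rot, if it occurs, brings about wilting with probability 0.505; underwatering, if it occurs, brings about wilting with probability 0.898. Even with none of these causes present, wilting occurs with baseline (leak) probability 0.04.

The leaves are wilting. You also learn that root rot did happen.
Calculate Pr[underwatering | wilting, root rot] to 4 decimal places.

Under noisy-OR, P(wilting | causes) = 1 − (1−0.04)·∏(1−qᵢ) over the active causes.
For the numerator, keep only underwatering=true terms: 0.95153*0.25 = 0.237882
The normalizing constant is 0.5248*0.75 + 0.95153*0.25 = 0.631482
Posterior = 0.237882 / 0.631482 ≈ 0.3767

Pr[underwatering | wilting, root rot] ≈ 0.3767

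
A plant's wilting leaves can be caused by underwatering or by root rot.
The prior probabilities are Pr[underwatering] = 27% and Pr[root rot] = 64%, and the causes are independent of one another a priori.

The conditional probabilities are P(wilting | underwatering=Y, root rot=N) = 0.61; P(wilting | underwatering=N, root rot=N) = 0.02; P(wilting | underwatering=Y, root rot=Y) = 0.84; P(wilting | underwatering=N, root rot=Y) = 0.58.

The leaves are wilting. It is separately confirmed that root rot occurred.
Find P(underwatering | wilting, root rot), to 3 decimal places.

P(underwatering | wilting, root rot) ≈ 0.349

P(wilting | root rot) = 0.58*0.73 + 0.84*0.27 = 0.423400 + 0.226800 = 0.650200
The underwatering-present share is 0.84*0.27 = 0.226800.
P(underwatering | wilting, root rot) = 0.226800 / 0.650200 ≈ 0.349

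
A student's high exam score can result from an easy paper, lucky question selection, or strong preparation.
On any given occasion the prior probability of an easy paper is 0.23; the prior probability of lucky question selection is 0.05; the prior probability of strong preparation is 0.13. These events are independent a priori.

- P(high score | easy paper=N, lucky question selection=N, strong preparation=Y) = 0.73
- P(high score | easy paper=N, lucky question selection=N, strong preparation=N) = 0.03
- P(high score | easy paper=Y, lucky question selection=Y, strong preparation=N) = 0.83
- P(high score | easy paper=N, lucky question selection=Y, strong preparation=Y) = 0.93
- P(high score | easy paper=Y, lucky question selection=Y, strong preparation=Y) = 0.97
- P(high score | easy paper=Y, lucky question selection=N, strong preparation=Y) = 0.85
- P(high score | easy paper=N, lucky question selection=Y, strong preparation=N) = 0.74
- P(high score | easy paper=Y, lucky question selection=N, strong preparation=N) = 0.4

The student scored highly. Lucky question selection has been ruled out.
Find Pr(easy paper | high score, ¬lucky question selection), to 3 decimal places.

Weight on easy paper=true, given the evidence: 0.080040 + 0.025415 = 0.105455
Denominator P(high score | ¬lucky question selection): 0.03*0.77*0.87 + 0.73*0.77*0.13 + 0.4*0.23*0.87 + 0.85*0.23*0.13 = 0.198625
P(easy paper | high score, ¬lucky question selection) = 0.105455/0.198625 ≈ 0.531

Pr(easy paper | high score, ¬lucky question selection) ≈ 0.531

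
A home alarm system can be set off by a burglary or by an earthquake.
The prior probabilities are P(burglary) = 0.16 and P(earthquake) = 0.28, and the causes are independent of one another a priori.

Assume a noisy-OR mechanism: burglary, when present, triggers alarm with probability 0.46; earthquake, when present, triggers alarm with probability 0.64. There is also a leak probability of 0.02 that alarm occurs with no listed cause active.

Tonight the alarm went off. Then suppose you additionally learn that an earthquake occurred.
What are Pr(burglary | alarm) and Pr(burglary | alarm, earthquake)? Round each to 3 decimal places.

Under noisy-OR, P(alarm | causes) = 1 − (1−0.02)·∏(1−qᵢ) over the active causes.
P(alarm) = 0.02×0.84×0.72 + 0.6472×0.84×0.28 + 0.4708×0.16×0.72 + 0.809488×0.16×0.28 = 0.012096 + 0.152221 + 0.054236 + 0.036265 = 0.254818
The burglary-present share is 0.054236 + 0.036265 = 0.090501.
Hence the posterior is 0.090501/0.254818 ≈ 0.355.

With the extra evidence:
P(alarm | earthquake) = 0.6472×0.84 + 0.809488×0.16 = 0.543648 + 0.129518 = 0.673166
Restricting to configurations with burglary present: 0.809488×0.16 = 0.129518.
Hence the posterior is 0.129518/0.673166 ≈ 0.192.
This is intercausal reasoning (explaining away): once earthquake accounts for the alarm, burglary becomes less likely.

Pr(burglary | alarm) ≈ 0.355; Pr(burglary | alarm, earthquake) ≈ 0.192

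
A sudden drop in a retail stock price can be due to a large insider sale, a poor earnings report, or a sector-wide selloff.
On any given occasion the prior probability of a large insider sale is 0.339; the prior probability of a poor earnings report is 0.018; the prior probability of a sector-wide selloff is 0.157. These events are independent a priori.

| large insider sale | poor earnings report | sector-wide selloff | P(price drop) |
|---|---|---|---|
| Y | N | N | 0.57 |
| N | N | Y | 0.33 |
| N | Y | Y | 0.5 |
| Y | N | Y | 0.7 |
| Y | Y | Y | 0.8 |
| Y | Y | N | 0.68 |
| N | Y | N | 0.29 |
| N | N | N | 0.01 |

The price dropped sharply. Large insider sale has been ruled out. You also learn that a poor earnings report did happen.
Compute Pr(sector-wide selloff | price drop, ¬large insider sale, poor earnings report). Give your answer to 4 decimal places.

Pr(sector-wide selloff | price drop, ¬large insider sale, poor earnings report) ≈ 0.2431

P(price drop | ¬large insider sale, poor earnings report) = 0.29·0.843 + 0.5·0.157 = 0.244470 + 0.078500 = 0.322970
Of this, 0.078500 comes from 0.5·0.157 (the sector-wide selloff=true cases).
Hence the posterior is 0.078500/0.322970 ≈ 0.2431.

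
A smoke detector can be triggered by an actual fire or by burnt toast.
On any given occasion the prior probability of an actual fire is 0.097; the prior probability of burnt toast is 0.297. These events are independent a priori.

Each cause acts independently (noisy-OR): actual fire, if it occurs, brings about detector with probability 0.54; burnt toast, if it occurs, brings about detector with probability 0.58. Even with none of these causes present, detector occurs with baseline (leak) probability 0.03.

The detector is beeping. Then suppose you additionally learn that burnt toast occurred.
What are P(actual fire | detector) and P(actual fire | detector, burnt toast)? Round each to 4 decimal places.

Under noisy-OR, P(detector | causes) = 1 − (1−0.03)·∏(1−qᵢ) over the active causes.
Sum P(detector|·) weighted by the priors over the 4 (actual fire, burnt toast) configurations:
  P(detector) = 0.03×0.903×0.703 + 0.5926×0.903×0.297 + 0.5538×0.097×0.703 + 0.812596×0.097×0.297
        = 0.019044 + 0.158930 + 0.037764 + 0.023410 = 0.239148
The terms with actual fire present sum to 0.061174, so
  P(actual fire | detector) = 0.061174 / 0.239148 ≈ 0.2558

Now condition on the additional information:
Numerator (weight on configurations with actual fire): 0.812596·0.097 = 0.078822
The normalizing constant is 0.5926·0.903 + 0.812596·0.097 = 0.613940
P(actual fire | detector, burnt toast) = 0.078822/0.613940 ≈ 0.1284
— burnt toast explains away the evidence for actual fire.

P(actual fire | detector) ≈ 0.2558; P(actual fire | detector, burnt toast) ≈ 0.1284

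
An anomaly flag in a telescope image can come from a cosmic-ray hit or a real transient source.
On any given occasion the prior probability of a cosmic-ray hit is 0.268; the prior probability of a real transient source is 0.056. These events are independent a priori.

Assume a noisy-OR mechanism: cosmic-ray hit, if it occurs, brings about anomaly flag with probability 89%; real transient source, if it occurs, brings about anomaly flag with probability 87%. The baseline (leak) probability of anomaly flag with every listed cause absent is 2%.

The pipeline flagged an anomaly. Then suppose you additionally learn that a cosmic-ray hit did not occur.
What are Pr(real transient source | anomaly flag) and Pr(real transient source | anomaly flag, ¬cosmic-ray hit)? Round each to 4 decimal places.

Under noisy-OR, P(anomaly flag | causes) = 1 − (1−0.02)·∏(1−qᵢ) over the active causes.
For the numerator, keep only real transient source=true terms: 0.035770 + 0.014798 = 0.050568
The normalizing constant is 0.02·0.732·0.944 + 0.8726·0.732·0.056 + 0.8922·0.268·0.944 + 0.985986·0.268·0.056 = 0.290107
P(real transient source | anomaly flag) = 0.050568/0.290107 ≈ 0.1743

With the extra evidence:
Sum P(anomaly flag|·) weighted by the priors over both values of real transient source:
  P(anomaly flag | ¬cosmic-ray hit) = 0.02×0.944 + 0.8726×0.056
        = 0.018880 + 0.048866 = 0.067746
Keeping only the real transient source-present terms gives 0.048866, so
  P(real transient source | anomaly flag, ¬cosmic-ray hit) = 0.048866 / 0.067746 ≈ 0.7213
With cosmic-ray hit excluded, real transient source must carry more of the explanatory weight for the anomaly flag.

Pr(real transient source | anomaly flag) ≈ 0.1743; Pr(real transient source | anomaly flag, ¬cosmic-ray hit) ≈ 0.7213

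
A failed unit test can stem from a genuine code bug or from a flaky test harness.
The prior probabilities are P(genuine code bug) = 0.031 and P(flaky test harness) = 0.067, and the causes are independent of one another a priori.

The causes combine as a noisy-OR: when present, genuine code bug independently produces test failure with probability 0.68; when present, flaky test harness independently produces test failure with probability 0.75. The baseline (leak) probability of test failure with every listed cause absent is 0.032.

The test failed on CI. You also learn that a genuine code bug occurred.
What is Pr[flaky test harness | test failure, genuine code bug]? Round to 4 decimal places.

Under noisy-OR, P(test failure | causes) = 1 − (1−0.032)·∏(1−qᵢ) over the active causes.
P(test failure | genuine code bug) = 0.69024·0.933 + 0.92256·0.067 = 0.643994 + 0.061812 = 0.705806
Of this, 0.061812 comes from 0.92256·0.067 (the flaky test harness=true cases).
Hence the posterior is 0.061812/0.705806 ≈ 0.0876.

Pr[flaky test harness | test failure, genuine code bug] ≈ 0.0876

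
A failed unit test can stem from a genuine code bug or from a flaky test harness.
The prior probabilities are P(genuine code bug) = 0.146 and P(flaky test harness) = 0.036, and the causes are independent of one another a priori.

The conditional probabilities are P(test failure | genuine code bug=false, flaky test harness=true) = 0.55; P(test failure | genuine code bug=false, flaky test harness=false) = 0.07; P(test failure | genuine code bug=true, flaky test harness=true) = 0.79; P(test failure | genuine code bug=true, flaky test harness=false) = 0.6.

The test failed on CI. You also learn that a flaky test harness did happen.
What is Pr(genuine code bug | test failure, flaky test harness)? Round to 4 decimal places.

Weight on genuine code bug=true, given the evidence: 0.79×0.146 = 0.115340
Denominator P(test failure | flaky test harness): 0.55×0.854 + 0.79×0.146 = 0.585040
P(genuine code bug | test failure, flaky test harness) = 0.115340/0.585040 ≈ 0.1971

Pr(genuine code bug | test failure, flaky test harness) ≈ 0.1971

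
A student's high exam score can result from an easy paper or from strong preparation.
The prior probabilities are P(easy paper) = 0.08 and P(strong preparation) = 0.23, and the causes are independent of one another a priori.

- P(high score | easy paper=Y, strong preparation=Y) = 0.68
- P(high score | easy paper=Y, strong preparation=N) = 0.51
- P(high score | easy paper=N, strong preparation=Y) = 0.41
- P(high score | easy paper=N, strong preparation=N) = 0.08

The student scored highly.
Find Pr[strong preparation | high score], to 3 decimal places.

By total probability over the 4 (easy paper, strong preparation) configurations:
  P(high score) = 0.08·0.92·0.77 + 0.41·0.92·0.23 + 0.51·0.08·0.77 + 0.68·0.08·0.23
        = 0.056672 + 0.086756 + 0.031416 + 0.012512 = 0.187356
The terms with strong preparation present sum to 0.099268, so
  P(strong preparation | high score) = 0.099268 / 0.187356 ≈ 0.530

Pr[strong preparation | high score] ≈ 0.530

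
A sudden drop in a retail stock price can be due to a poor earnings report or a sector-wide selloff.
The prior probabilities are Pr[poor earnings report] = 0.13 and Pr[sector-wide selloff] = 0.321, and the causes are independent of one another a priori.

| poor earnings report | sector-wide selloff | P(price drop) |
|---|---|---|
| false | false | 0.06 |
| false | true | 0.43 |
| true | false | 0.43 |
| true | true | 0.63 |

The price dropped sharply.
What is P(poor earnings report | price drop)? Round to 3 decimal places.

P(price drop) = 0.06×0.87×0.679 + 0.43×0.87×0.321 + 0.43×0.13×0.679 + 0.63×0.13×0.321 = 0.035444 + 0.120086 + 0.037956 + 0.026290 = 0.219776
The poor earnings report-present share is 0.037956 + 0.026290 = 0.064246.
P(poor earnings report | price drop) = 0.064246 / 0.219776 ≈ 0.292

P(poor earnings report | price drop) ≈ 0.292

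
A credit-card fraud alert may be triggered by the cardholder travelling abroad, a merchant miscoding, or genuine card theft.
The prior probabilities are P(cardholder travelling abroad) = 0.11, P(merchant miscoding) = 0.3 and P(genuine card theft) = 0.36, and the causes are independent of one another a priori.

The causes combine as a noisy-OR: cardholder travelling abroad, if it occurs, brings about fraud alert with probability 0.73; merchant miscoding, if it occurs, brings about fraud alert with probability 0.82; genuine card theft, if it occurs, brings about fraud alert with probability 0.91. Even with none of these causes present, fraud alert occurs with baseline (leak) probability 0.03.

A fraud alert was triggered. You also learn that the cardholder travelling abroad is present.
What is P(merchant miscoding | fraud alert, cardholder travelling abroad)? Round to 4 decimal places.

P(merchant miscoding | fraud alert, cardholder travelling abroad) ≈ 0.3350

Under noisy-OR, P(fraud alert | causes) = 1 − (1−0.03)·∏(1−qᵢ) over the active causes.
Sum P(fraud alert|·) weighted by the priors over the 4 (merchant miscoding, genuine card theft) configurations:
  P(fraud alert | cardholder travelling abroad) = 0.7381×0.7×0.64 + 0.976429×0.7×0.36 + 0.952858×0.3×0.64 + 0.995757×0.3×0.36
        = 0.330669 + 0.246060 + 0.182949 + 0.107542 = 0.867220
Keeping only the merchant miscoding-present terms gives 0.290491, so
  P(merchant miscoding | fraud alert, cardholder travelling abroad) = 0.290491 / 0.867220 ≈ 0.3350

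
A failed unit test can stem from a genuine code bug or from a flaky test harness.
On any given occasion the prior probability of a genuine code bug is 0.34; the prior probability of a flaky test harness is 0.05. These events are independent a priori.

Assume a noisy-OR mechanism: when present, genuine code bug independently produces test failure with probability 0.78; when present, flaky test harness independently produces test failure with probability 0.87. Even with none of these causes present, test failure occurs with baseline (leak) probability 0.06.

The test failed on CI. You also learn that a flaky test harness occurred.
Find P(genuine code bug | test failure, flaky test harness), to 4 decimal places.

P(genuine code bug | test failure, flaky test harness) ≈ 0.3635

Under noisy-OR, P(test failure | causes) = 1 − (1−0.06)·∏(1−qᵢ) over the active causes.
By total probability over both values of genuine code bug:
  P(test failure | flaky test harness) = 0.8778·0.66 + 0.973116·0.34
        = 0.579348 + 0.330859 = 0.910207
The terms with genuine code bug present sum to 0.330859, so
  P(genuine code bug | test failure, flaky test harness) = 0.330859 / 0.910207 ≈ 0.3635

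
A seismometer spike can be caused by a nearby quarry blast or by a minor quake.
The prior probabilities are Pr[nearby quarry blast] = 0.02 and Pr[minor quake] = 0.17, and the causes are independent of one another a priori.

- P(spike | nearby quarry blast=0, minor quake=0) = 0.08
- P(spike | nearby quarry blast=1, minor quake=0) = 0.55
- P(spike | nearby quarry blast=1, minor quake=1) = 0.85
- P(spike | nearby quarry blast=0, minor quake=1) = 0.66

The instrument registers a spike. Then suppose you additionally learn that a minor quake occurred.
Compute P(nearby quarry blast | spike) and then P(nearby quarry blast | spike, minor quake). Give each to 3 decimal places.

P(nearby quarry blast | spike) ≈ 0.064; P(nearby quarry blast | spike, minor quake) ≈ 0.026

P(spike) = 0.08*0.98*0.83 + 0.66*0.98*0.17 + 0.55*0.02*0.83 + 0.85*0.02*0.17 = 0.065072 + 0.109956 + 0.009130 + 0.002890 = 0.187048
The nearby quarry blast-present share is 0.009130 + 0.002890 = 0.012020.
P(nearby quarry blast | spike) = 0.012020 / 0.187048 ≈ 0.064

With the extra evidence:
Sum P(spike|·) weighted by the priors over both values of nearby quarry blast:
  P(spike | minor quake) = 0.66×0.98 + 0.85×0.02
        = 0.646800 + 0.017000 = 0.663800
Keeping only the nearby quarry blast-present terms gives 0.017000, so
  P(nearby quarry blast | spike, minor quake) = 0.017000 / 0.663800 ≈ 0.026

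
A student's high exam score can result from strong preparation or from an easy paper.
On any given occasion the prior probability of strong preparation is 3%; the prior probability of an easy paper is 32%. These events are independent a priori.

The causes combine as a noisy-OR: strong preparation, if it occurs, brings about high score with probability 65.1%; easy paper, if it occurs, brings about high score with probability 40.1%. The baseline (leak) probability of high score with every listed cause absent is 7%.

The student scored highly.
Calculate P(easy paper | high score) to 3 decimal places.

P(easy paper | high score) ≈ 0.708

Under noisy-OR, P(high score | causes) = 1 − (1−0.07)·∏(1−qᵢ) over the active causes.
P(high score) = 0.07*0.97*0.68 + 0.44293*0.97*0.32 + 0.67543*0.03*0.68 + 0.805583*0.03*0.32 = 0.046172 + 0.137485 + 0.013779 + 0.007734 = 0.205170
Restricting to configurations with easy paper present: 0.137485 + 0.007734 = 0.145219.
P(easy paper | high score) = 0.145219 / 0.205170 ≈ 0.708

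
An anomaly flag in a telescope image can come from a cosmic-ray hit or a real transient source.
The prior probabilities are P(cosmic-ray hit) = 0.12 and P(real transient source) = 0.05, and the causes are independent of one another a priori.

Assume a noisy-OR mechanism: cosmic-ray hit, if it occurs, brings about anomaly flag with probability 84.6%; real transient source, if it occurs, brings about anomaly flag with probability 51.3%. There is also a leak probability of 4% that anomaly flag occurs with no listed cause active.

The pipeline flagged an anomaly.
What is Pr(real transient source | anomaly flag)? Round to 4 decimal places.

Pr(real transient source | anomaly flag) ≈ 0.1817

Under noisy-OR, P(anomaly flag | causes) = 1 − (1−0.04)·∏(1−qᵢ) over the active causes.
P(anomaly flag) = 0.04·0.88·0.95 + 0.53248·0.88·0.05 + 0.85216·0.12·0.95 + 0.928002·0.12·0.05 = 0.033440 + 0.023429 + 0.097146 + 0.005568 = 0.159583
Of this, 0.028997 comes from 0.023429 + 0.005568 (the real transient source=true cases).
So P(real transient source | anomaly flag) = 0.028997/0.159583 ≈ 0.1817.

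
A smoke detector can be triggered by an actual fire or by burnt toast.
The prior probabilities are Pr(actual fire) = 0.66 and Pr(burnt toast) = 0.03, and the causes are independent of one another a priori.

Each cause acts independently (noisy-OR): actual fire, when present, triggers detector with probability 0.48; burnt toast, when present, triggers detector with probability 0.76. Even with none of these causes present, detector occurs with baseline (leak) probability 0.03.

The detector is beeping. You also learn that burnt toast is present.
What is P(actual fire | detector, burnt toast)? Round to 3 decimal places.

Under noisy-OR, P(detector | causes) = 1 − (1−0.03)·∏(1−qᵢ) over the active causes.
P(detector | burnt toast) = 0.7672×0.34 + 0.878944×0.66 = 0.260848 + 0.580103 = 0.840951
Restricting to configurations with actual fire present: 0.878944×0.66 = 0.580103.
So P(actual fire | detector, burnt toast) = 0.580103/0.840951 ≈ 0.690.

P(actual fire | detector, burnt toast) ≈ 0.690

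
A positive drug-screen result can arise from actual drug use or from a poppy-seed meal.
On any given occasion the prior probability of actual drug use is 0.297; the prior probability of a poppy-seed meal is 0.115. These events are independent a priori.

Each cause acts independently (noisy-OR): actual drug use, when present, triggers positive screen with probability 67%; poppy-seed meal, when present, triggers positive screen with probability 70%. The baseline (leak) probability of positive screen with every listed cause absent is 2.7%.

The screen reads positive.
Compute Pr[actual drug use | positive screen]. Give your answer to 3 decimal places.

Under noisy-OR, P(positive screen | causes) = 1 − (1−0.027)·∏(1−qᵢ) over the active causes.
For the numerator, keep only actual drug use=true terms: 0.178448 + 0.030865 = 0.209313
The normalizing constant is 0.027*0.703*0.885 + 0.7081*0.703*0.115 + 0.67891*0.297*0.885 + 0.903673*0.297*0.115 = 0.283357
P(actual drug use | positive screen) = 0.209313/0.283357 ≈ 0.739

Pr[actual drug use | positive screen] ≈ 0.739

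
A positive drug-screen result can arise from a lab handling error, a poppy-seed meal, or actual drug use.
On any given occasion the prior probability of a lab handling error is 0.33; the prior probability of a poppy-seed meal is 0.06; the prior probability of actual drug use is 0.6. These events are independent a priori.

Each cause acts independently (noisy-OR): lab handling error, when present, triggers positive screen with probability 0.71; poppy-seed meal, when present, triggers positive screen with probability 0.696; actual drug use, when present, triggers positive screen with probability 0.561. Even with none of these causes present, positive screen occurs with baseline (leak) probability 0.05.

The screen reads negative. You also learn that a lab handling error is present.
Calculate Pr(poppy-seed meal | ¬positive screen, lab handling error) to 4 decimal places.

Under noisy-OR, P(positive screen | causes) = 1 − (1−0.05)·∏(1−qᵢ) over the active causes.
By total probability over the 4 (poppy-seed meal, actual drug use) configurations:
  P(¬positive screen | lab handling error) = 0.2755×0.94×0.4 + 0.120945×0.94×0.6 + 0.083752×0.06×0.4 + 0.036767×0.06×0.6
        = 0.103588 + 0.068213 + 0.002010 + 0.001324 = 0.175135
Keeping only the poppy-seed meal-present terms gives 0.003334, so
  P(poppy-seed meal | ¬positive screen, lab handling error) = 0.003334 / 0.175135 ≈ 0.0190

Pr(poppy-seed meal | ¬positive screen, lab handling error) ≈ 0.0190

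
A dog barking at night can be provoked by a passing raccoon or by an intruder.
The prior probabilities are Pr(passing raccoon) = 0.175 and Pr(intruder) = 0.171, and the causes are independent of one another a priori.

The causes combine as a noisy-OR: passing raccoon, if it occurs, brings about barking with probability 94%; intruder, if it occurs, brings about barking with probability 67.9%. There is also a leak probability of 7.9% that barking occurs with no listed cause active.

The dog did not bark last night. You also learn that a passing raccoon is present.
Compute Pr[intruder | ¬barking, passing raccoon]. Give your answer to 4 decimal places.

Pr[intruder | ¬barking, passing raccoon] ≈ 0.0621

Under noisy-OR, P(barking | causes) = 1 − (1−0.079)·∏(1−qᵢ) over the active causes.
Sum P(¬barking|·) weighted by the priors over both values of intruder:
  P(¬barking | passing raccoon) = 0.05526*0.829 + 0.017738*0.171
        = 0.045811 + 0.003033 = 0.048844
Configurations with intruder contribute 0.003033, so
  P(intruder | ¬barking, passing raccoon) = 0.003033 / 0.048844 ≈ 0.0621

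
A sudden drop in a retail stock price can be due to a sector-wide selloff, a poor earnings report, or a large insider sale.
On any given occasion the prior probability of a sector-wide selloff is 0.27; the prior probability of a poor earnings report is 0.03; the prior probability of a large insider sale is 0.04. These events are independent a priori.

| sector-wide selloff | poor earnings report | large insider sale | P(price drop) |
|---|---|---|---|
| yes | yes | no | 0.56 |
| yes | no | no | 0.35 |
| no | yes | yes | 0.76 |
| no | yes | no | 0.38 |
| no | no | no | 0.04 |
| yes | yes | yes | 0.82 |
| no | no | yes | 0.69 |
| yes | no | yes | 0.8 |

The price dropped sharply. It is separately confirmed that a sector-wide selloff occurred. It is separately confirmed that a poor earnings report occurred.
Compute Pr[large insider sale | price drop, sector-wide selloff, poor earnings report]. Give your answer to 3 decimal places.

For the numerator, keep only large insider sale=true terms: 0.82×0.04 = 0.032800
The normalizing constant is 0.56×0.96 + 0.82×0.04 = 0.570400
P(large insider sale | price drop, sector-wide selloff, poor earnings report) = 0.032800/0.570400 ≈ 0.058

Pr[large insider sale | price drop, sector-wide selloff, poor earnings report] ≈ 0.058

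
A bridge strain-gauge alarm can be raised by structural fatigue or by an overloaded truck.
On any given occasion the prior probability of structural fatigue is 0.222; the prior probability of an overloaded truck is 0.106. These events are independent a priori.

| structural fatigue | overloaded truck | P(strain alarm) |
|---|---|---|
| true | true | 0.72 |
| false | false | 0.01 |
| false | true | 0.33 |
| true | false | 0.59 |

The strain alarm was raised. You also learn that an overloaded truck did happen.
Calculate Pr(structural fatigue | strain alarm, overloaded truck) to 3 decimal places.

Weight on structural fatigue=true, given the evidence: 0.72·0.222 = 0.159840
The normalizing constant is 0.33·0.778 + 0.72·0.222 = 0.416580
Posterior = 0.159840 / 0.416580 ≈ 0.384

Pr(structural fatigue | strain alarm, overloaded truck) ≈ 0.384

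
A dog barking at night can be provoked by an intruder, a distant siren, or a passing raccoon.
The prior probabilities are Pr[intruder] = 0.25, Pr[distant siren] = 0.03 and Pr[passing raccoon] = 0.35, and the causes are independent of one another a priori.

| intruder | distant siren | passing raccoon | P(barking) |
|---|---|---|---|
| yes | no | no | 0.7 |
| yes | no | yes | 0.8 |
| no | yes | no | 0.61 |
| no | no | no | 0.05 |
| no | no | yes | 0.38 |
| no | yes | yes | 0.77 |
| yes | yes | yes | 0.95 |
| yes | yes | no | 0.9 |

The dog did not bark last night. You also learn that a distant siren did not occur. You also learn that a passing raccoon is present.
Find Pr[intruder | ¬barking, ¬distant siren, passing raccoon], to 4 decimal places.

Pr[intruder | ¬barking, ¬distant siren, passing raccoon] ≈ 0.0971

For the numerator, keep only intruder=true terms: 0.2·0.25 = 0.050000
Denominator P(¬barking | ¬distant siren, passing raccoon): 0.62·0.75 + 0.2·0.25 = 0.515000
P(intruder | ¬barking, ¬distant siren, passing raccoon) = 0.050000/0.515000 ≈ 0.0971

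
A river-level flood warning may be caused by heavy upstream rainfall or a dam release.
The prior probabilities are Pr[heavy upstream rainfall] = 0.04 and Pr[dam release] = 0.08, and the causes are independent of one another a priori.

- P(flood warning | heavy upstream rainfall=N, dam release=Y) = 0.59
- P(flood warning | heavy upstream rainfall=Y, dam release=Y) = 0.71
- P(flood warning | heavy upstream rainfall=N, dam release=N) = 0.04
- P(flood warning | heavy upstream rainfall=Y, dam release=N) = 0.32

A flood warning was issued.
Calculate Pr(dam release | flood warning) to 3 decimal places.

P(flood warning) = 0.04*0.96*0.92 + 0.59*0.96*0.08 + 0.32*0.04*0.92 + 0.71*0.04*0.08 = 0.035328 + 0.045312 + 0.011776 + 0.002272 = 0.094688
Of this, 0.047584 comes from 0.045312 + 0.002272 (the dam release=true cases).
So P(dam release | flood warning) = 0.047584/0.094688 ≈ 0.503.

Pr(dam release | flood warning) ≈ 0.503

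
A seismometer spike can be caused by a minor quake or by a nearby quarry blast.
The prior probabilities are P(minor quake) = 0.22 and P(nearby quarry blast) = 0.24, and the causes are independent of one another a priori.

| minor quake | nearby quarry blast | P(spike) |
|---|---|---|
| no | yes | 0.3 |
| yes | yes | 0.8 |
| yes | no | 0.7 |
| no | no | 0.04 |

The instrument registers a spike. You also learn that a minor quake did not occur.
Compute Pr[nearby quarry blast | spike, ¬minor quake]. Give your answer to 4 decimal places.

Pr[nearby quarry blast | spike, ¬minor quake] ≈ 0.7031

P(spike | ¬minor quake) = 0.04*0.76 + 0.3*0.24 = 0.030400 + 0.072000 = 0.102400
Restricting to configurations with nearby quarry blast present: 0.3*0.24 = 0.072000.
P(nearby quarry blast | spike, ¬minor quake) = 0.072000 / 0.102400 ≈ 0.7031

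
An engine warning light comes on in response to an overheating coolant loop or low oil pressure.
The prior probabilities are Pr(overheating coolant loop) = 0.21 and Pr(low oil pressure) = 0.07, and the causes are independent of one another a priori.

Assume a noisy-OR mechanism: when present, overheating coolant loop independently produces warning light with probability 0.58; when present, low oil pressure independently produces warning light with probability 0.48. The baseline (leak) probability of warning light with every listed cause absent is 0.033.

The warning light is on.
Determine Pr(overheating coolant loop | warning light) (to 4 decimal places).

Pr(overheating coolant loop | warning light) ≈ 0.7115

Under noisy-OR, P(warning light | causes) = 1 − (1−0.033)·∏(1−qᵢ) over the active causes.
Weight on overheating coolant loop=true, given the evidence: 0.115981 + 0.011595 = 0.127576
Denominator P(warning light): 0.033×0.79×0.93 + 0.49716×0.79×0.07 + 0.59386×0.21×0.93 + 0.788807×0.21×0.07 = 0.179314
Posterior = 0.127576 / 0.179314 ≈ 0.7115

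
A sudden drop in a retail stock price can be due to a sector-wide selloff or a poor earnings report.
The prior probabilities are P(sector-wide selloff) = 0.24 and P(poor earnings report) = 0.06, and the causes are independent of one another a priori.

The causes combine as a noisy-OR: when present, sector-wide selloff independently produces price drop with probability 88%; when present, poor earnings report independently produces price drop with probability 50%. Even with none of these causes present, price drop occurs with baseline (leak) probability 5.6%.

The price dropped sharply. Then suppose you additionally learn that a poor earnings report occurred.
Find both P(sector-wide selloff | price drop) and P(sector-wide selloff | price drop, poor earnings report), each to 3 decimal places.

Under noisy-OR, P(price drop | causes) = 1 − (1−0.056)·∏(1−qᵢ) over the active causes.
Enumerate the 4 (sector-wide selloff, poor earnings report) configurations and weight by the priors:
  P(price drop) = 0.056×0.76×0.94 + 0.528×0.76×0.06 + 0.88672×0.24×0.94 + 0.94336×0.24×0.06
        = 0.040006 + 0.024077 + 0.200044 + 0.013584 = 0.277711
Configurations with sector-wide selloff contribute 0.213628, so
  P(sector-wide selloff | price drop) = 0.213628 / 0.277711 ≈ 0.769

Now condition on the additional information:
P(price drop | poor earnings report) = 0.528·0.76 + 0.94336·0.24 = 0.401280 + 0.226406 = 0.627686
Of this, 0.226406 comes from 0.94336·0.24 (the sector-wide selloff=true cases).
Hence the posterior is 0.226406/0.627686 ≈ 0.361.

P(sector-wide selloff | price drop) ≈ 0.769; P(sector-wide selloff | price drop, poor earnings report) ≈ 0.361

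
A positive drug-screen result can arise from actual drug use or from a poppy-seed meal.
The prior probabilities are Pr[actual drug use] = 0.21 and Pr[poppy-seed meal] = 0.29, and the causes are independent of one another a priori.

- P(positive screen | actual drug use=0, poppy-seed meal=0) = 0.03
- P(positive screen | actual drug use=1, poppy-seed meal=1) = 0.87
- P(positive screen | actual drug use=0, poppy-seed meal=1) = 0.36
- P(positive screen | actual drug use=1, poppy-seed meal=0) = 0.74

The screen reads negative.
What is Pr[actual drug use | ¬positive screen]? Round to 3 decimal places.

Pr[actual drug use | ¬positive screen] ≈ 0.063

Enumerate the 4 (actual drug use, poppy-seed meal) configurations and weight by the priors:
  P(¬positive screen) = 0.97·0.79·0.71 + 0.64·0.79·0.29 + 0.26·0.21·0.71 + 0.13·0.21·0.29
        = 0.544073 + 0.146624 + 0.038766 + 0.007917 = 0.737380
The terms with actual drug use present sum to 0.046683, so
  P(actual drug use | ¬positive screen) = 0.046683 / 0.737380 ≈ 0.063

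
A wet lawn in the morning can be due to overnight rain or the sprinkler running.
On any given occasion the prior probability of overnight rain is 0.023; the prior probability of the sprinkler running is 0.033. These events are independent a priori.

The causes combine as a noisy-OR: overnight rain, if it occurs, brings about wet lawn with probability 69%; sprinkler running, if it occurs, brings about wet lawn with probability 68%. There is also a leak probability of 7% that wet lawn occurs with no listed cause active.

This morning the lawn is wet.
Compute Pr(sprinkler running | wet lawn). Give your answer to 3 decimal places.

Pr(sprinkler running | wet lawn) ≈ 0.222

Under noisy-OR, P(wet lawn | causes) = 1 − (1−0.07)·∏(1−qᵢ) over the active causes.
Sum P(wet lawn|·) weighted by the priors over the 4 (overnight rain, sprinkler running) configurations:
  P(wet lawn) = 0.07*0.977*0.967 + 0.7024*0.977*0.033 + 0.7117*0.023*0.967 + 0.907744*0.023*0.033
        = 0.066133 + 0.022646 + 0.015829 + 0.000689 = 0.105297
Keeping only the sprinkler running-present terms gives 0.023335, so
  P(sprinkler running | wet lawn) = 0.023335 / 0.105297 ≈ 0.222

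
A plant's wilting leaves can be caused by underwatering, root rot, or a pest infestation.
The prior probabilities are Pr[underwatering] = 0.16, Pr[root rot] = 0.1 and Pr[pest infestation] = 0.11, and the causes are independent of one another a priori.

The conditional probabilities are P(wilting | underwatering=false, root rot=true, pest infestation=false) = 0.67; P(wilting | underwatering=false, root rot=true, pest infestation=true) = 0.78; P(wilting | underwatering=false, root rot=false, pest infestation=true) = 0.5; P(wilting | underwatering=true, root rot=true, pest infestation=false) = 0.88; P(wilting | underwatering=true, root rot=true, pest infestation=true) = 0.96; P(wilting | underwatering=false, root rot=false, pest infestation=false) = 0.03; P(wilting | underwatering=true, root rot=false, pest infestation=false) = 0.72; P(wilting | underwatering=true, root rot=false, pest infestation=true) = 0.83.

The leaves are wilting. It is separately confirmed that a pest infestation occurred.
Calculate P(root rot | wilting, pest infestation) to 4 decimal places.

P(root rot | wilting, pest infestation) ≈ 0.1398

P(wilting | pest infestation) = 0.5×0.84×0.9 + 0.78×0.84×0.1 + 0.83×0.16×0.9 + 0.96×0.16×0.1 = 0.378000 + 0.065520 + 0.119520 + 0.015360 = 0.578400
The root rot-present share is 0.065520 + 0.015360 = 0.080880.
Hence the posterior is 0.080880/0.578400 ≈ 0.1398.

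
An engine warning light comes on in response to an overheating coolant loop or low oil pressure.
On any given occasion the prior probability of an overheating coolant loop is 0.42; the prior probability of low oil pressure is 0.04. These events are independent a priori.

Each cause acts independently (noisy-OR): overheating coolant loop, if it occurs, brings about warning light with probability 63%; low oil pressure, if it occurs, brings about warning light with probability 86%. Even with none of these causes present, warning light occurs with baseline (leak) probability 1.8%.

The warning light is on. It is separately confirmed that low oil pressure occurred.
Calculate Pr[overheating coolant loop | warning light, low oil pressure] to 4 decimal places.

Under noisy-OR, P(warning light | causes) = 1 − (1−0.018)·∏(1−qᵢ) over the active causes.
Numerator (weight on configurations with overheating coolant loop): 0.949132·0.42 = 0.398635
The normalizing constant is 0.86252·0.58 + 0.949132·0.42 = 0.898897
P(overheating coolant loop | warning light, low oil pressure) = 0.398635/0.898897 ≈ 0.4435

Pr[overheating coolant loop | warning light, low oil pressure] ≈ 0.4435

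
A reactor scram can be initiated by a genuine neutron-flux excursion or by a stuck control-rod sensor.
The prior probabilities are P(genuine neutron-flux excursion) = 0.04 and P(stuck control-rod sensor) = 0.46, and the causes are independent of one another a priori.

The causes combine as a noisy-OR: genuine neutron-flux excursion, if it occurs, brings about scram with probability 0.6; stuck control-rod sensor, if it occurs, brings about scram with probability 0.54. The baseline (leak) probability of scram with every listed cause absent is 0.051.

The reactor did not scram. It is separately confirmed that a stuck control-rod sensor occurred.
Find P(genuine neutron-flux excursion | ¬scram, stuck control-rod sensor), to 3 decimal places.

Under noisy-OR, P(scram | causes) = 1 − (1−0.051)·∏(1−qᵢ) over the active causes.
P(¬scram | stuck control-rod sensor) = 0.43654×0.96 + 0.174616×0.04 = 0.419078 + 0.006985 = 0.426063
Of this, 0.006985 comes from 0.174616×0.04 (the genuine neutron-flux excursion=true cases).
So P(genuine neutron-flux excursion | ¬scram, stuck control-rod sensor) = 0.006985/0.426063 ≈ 0.016.

P(genuine neutron-flux excursion | ¬scram, stuck control-rod sensor) ≈ 0.016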